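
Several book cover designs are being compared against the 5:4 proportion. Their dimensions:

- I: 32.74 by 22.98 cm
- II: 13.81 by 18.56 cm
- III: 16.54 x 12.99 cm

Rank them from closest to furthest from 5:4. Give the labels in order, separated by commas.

I: 32.74/22.98 ≈ 1.425 → |1.425 − 1.250| = 0.175
II: 18.56/13.81 ≈ 1.344 → |1.344 − 1.250| = 0.094
III: 16.54/12.99 ≈ 1.273 → |1.273 − 1.250| = 0.023

III, II, I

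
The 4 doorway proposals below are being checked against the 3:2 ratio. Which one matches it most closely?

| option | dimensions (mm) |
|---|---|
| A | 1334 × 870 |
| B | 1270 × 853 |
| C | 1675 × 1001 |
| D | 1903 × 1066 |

Ratios (long/short): A ≈ 1.533; B ≈ 1.489; C ≈ 1.673; D ≈ 1.785.
3:2 ≈ 1.500; option B is nearest (Δ 0.011).

B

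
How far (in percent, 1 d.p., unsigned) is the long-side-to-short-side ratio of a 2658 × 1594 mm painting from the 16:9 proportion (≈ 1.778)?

6.2%

Ratio = 2658 / 1594 ≈ 1.6675.
Ideal 16:9 ≈ 1.7778. |1.6675 − 1.7778| / 1.7778 ≈ 6.20% → 6.2%.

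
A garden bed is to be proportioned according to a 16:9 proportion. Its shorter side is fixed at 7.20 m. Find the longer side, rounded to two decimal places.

16:9 ≈ 1.77778.
Longer side = 7.20 × 1.77778 ≈ 12.8000 → 12.80 m.

12.80 m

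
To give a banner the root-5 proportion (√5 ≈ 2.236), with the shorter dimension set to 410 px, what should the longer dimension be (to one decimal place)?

root-5 ≈ 2.23607.
Longer side = 410 × 2.23607 ≈ 916.789 → 916.8 px.

916.8 px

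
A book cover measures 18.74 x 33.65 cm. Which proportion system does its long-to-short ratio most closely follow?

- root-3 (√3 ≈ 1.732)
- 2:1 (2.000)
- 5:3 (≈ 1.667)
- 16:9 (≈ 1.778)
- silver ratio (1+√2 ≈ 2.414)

16:9

Ratio = 33.65 / 18.74 ≈ 1.796.
Distances: root-3 1.732 (Δ 0.064); 2:1 2.000 (Δ 0.204); 5:3 1.667 (Δ 0.129); 16:9 1.778 (Δ 0.018); silver ratio 2.414 (Δ 0.618).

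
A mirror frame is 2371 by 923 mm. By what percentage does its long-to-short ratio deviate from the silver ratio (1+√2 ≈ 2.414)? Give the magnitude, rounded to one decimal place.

Ratio = 2371 / 923 ≈ 2.5688.
Ideal silver ratio ≈ 2.4142. |2.5688 − 2.4142| / 2.4142 ≈ 6.40% → 6.4%.

6.4%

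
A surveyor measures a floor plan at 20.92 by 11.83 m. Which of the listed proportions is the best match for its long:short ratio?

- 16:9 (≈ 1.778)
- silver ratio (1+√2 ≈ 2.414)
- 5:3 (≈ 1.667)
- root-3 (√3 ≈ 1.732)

Ratio = 20.92 / 11.83 ≈ 1.768.
Distances: 16:9 1.778 (Δ 0.010); silver ratio 2.414 (Δ 0.646); 5:3 1.667 (Δ 0.101); root-3 1.732 (Δ 0.036).

16:9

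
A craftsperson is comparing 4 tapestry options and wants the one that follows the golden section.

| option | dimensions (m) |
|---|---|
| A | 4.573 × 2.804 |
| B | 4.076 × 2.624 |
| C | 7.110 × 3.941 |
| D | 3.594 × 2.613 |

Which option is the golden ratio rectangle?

A

Target golden ratio ≈ 1.618.
A: 1.631 (Δ0.013)  B: 1.553 (Δ0.065)  C: 1.804 (Δ0.186)  D: 1.375 (Δ0.243)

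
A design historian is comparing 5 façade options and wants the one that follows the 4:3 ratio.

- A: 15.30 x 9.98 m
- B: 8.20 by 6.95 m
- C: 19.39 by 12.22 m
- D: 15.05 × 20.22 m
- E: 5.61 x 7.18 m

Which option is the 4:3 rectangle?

Target 4:3 ≈ 1.333.
A: 1.533 (Δ0.200)  B: 1.180 (Δ0.153)  C: 1.587 (Δ0.254)  D: 1.344 (Δ0.011)  E: 1.280 (Δ0.053)

D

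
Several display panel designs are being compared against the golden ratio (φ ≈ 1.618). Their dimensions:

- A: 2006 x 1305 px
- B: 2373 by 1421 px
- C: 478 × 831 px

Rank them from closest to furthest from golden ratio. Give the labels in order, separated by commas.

B, A, C

A: 2006/1305 ≈ 1.537 → |1.537 − 1.618| = 0.081
B: 2373/1421 ≈ 1.670 → |1.670 − 1.618| = 0.052
C: 831/478 ≈ 1.738 → |1.738 − 1.618| = 0.120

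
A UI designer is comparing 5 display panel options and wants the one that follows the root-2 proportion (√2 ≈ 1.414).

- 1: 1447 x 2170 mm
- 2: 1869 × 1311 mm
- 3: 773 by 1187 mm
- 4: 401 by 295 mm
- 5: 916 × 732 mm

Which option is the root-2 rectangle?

2

Ratios (long/short): 1 ≈ 1.500; 2 ≈ 1.426; 3 ≈ 1.536; 4 ≈ 1.359; 5 ≈ 1.251.
root-2 ≈ 1.414; option 2 is nearest (Δ 0.012).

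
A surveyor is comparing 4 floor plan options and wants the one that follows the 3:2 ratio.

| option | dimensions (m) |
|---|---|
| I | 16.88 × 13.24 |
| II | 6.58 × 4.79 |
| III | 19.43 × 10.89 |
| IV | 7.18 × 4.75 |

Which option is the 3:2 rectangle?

Target 3:2 ≈ 1.500.
I: 1.275 (Δ0.225)  II: 1.374 (Δ0.126)  III: 1.784 (Δ0.284)  IV: 1.512 (Δ0.012)

IV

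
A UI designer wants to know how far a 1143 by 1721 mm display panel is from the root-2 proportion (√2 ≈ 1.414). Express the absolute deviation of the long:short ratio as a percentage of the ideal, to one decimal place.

6.5%

Ratio = 1721 / 1143 ≈ 1.5057.
Ideal root-2 ≈ 1.4142. |1.5057 − 1.4142| / 1.4142 ≈ 6.47% → 6.5%.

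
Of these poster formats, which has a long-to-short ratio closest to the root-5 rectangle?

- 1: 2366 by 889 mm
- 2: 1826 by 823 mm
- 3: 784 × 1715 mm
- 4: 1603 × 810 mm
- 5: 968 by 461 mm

Ratios (long/short): 1 ≈ 2.661; 2 ≈ 2.219; 3 ≈ 2.188; 4 ≈ 1.979; 5 ≈ 2.100.
root-5 ≈ 2.236; option 2 is nearest (Δ 0.017).

2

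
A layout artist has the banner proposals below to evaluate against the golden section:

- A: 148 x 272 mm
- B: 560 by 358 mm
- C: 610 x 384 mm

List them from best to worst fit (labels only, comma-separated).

A: 272/148 ≈ 1.838 → |1.838 − 1.618| = 0.220
B: 560/358 ≈ 1.564 → |1.564 − 1.618| = 0.054
C: 610/384 ≈ 1.589 → |1.589 − 1.618| = 0.029

C, B, A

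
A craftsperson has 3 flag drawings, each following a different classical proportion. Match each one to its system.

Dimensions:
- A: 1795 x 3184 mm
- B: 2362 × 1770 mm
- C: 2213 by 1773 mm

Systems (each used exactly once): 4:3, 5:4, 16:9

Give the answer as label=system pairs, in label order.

A = 3184/1795 ≈ 1.774 → 16:9 (1.778)
B = 2362/1770 ≈ 1.334 → 4:3 (1.333)
C = 2213/1773 ≈ 1.248 → 5:4 (1.250)

A=16:9, B=4:3, C=5:4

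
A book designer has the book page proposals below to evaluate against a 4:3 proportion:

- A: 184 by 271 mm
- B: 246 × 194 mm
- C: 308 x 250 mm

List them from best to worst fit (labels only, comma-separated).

B, C, A

A: 271/184 ≈ 1.473 → |1.473 − 1.333| = 0.140
B: 246/194 ≈ 1.268 → |1.268 − 1.333| = 0.065
C: 308/250 ≈ 1.232 → |1.232 − 1.333| = 0.101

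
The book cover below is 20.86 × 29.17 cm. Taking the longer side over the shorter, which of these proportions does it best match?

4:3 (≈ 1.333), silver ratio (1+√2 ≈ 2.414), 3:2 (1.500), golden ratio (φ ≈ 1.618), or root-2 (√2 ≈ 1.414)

root-2

29.17/20.86 ≈ 1.398. Nearest candidates are root-2 (1.414, off by 0.016) and 4:3 (1.333, off by 0.065).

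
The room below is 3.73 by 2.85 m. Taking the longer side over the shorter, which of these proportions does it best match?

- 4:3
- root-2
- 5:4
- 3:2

3.73/2.85 ≈ 1.309. Nearest candidates are 4:3 (1.333, off by 0.024) and 5:4 (1.250, off by 0.059).

4:3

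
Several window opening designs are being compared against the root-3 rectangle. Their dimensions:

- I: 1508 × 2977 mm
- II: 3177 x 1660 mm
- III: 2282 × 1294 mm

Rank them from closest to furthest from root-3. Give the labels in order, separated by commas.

III, II, I

I: 2977/1508 ≈ 1.974 → |1.974 − 1.732| = 0.242
II: 3177/1660 ≈ 1.914 → |1.914 − 1.732| = 0.182
III: 2282/1294 ≈ 1.764 → |1.764 − 1.732| = 0.032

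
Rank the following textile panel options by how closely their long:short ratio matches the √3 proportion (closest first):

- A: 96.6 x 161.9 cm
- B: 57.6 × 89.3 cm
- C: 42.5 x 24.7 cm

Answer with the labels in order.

A: 161.9/96.6 ≈ 1.676 → |1.676 − 1.732| = 0.056
B: 89.3/57.6 ≈ 1.550 → |1.550 − 1.732| = 0.182
C: 42.5/24.7 ≈ 1.721 → |1.721 − 1.732| = 0.011

C, A, B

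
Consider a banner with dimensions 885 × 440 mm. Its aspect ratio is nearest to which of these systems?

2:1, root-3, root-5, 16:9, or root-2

2:1

Ratio = 885 / 440 ≈ 2.011.
Distances: 2:1 2.000 (Δ 0.011); root-3 1.732 (Δ 0.279); root-5 2.236 (Δ 0.225); 16:9 1.778 (Δ 0.233); root-2 1.414 (Δ 0.597).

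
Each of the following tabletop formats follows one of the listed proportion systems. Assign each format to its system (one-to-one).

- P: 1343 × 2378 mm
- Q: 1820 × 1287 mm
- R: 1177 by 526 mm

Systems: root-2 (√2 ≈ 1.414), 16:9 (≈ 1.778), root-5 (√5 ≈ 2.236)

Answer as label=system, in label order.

P = 2378/1343 ≈ 1.771 → 16:9 (1.778)
Q = 1820/1287 ≈ 1.414 → root-2 (1.414)
R = 1177/526 ≈ 2.238 → root-5 (2.236)

P=16:9, Q=root-2, R=root-5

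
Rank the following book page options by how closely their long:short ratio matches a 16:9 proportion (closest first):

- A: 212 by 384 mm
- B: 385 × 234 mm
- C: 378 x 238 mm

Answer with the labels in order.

A, B, C

Ratios: A = 384 / 212 ≈ 1.811; B = 385 / 234 ≈ 1.645; C = 378 / 238 ≈ 1.588.
|Δ from 1.778|: A 0.033; B 0.133; C 0.190.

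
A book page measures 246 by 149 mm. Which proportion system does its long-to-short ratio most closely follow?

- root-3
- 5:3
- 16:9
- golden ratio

5:3

Ratio = 246 / 149 ≈ 1.651.
Distances: root-3 1.732 (Δ 0.081); 5:3 1.667 (Δ 0.016); 16:9 1.778 (Δ 0.127); golden ratio 1.618 (Δ 0.033).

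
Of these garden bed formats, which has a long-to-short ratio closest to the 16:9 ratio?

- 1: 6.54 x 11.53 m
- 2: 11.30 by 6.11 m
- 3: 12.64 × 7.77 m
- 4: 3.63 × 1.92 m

1

Ratios (long/short): 1 ≈ 1.763; 2 ≈ 1.849; 3 ≈ 1.627; 4 ≈ 1.891.
16:9 ≈ 1.778; option 1 is nearest (Δ 0.015).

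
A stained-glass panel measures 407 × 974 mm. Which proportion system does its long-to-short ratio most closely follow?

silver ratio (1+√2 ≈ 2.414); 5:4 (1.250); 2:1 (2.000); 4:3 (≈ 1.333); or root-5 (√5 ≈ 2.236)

Ratio = 974 / 407 ≈ 2.393.
Distances: silver ratio 2.414 (Δ 0.021); 5:4 1.250 (Δ 1.143); 2:1 2.000 (Δ 0.393); 4:3 1.333 (Δ 1.060); root-5 2.236 (Δ 0.157).

silver ratio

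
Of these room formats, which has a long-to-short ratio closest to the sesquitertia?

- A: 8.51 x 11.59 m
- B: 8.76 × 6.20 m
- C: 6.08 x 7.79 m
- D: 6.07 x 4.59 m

D

Ratios (long/short): A ≈ 1.362; B ≈ 1.413; C ≈ 1.281; D ≈ 1.322.
4:3 ≈ 1.333; option D is nearest (Δ 0.011).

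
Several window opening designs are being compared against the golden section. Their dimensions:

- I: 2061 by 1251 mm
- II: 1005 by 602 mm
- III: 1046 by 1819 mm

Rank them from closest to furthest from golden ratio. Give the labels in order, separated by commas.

Ratios: I = 2061 / 1251 ≈ 1.647; II = 1005 / 602 ≈ 1.669; III = 1819 / 1046 ≈ 1.739.
|Δ from 1.618|: I 0.029; II 0.051; III 0.121.

I, II, III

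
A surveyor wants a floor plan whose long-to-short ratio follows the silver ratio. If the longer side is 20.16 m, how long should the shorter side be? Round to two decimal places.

silver ratio ≈ 2.41421.
Shorter side = 20.16 ÷ 2.41421 ≈ 8.3506 → 8.35 m.

8.35 m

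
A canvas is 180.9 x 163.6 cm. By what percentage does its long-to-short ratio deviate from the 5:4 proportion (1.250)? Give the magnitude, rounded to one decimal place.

Ratio = 180.9 / 163.6 ≈ 1.1057.
Ideal 5:4 = 1.2500. |1.1057 − 1.2500| / 1.2500 ≈ 11.54% → 11.5%.

11.5%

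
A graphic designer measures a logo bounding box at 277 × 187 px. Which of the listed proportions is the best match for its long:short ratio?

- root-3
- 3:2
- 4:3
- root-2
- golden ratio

3:2

277/187 ≈ 1.481. Nearest candidates are 3:2 (1.500, off by 0.019) and root-2 (1.414, off by 0.067).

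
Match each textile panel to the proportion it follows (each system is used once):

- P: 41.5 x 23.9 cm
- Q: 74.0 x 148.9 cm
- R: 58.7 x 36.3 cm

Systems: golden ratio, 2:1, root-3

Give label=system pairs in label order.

P = 41.5/23.9 ≈ 1.736 → root-3 (1.732)
Q = 148.9/74.0 ≈ 2.012 → 2:1 (2.000)
R = 58.7/36.3 ≈ 1.617 → golden ratio (1.618)

P=root-3, Q=2:1, R=golden ratio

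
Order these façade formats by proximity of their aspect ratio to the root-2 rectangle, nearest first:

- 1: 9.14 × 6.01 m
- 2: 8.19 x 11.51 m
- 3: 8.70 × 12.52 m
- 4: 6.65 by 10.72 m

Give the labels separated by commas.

Ratios: 1 = 9.14 / 6.01 ≈ 1.521; 2 = 11.51 / 8.19 ≈ 1.405; 3 = 12.52 / 8.70 ≈ 1.439; 4 = 10.72 / 6.65 ≈ 1.612.
|Δ from 1.414|: 1 0.107; 2 0.009; 3 0.025; 4 0.198.

2, 3, 1, 4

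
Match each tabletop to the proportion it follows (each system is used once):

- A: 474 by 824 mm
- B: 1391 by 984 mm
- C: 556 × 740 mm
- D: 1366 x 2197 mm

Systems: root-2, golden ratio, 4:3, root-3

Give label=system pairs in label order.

A = 824/474 ≈ 1.738 → root-3 (1.732)
B = 1391/984 ≈ 1.414 → root-2 (1.414)
C = 740/556 ≈ 1.331 → 4:3 (1.333)
D = 2197/1366 ≈ 1.608 → golden ratio (1.618)

A=root-3, B=root-2, C=4:3, D=golden ratio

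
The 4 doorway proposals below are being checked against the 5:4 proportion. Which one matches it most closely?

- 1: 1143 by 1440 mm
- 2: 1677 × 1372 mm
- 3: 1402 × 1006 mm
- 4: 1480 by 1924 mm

Target 5:4 ≈ 1.250.
1: 1.260 (Δ0.010)  2: 1.222 (Δ0.028)  3: 1.394 (Δ0.144)  4: 1.300 (Δ0.050)

1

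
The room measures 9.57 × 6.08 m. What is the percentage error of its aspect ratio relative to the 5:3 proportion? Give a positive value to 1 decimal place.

5.6%

Ratio = 9.57 / 6.08 ≈ 1.5740.
Ideal 5:3 ≈ 1.6667. |1.5740 − 1.6667| / 1.6667 ≈ 5.56% → 5.6%.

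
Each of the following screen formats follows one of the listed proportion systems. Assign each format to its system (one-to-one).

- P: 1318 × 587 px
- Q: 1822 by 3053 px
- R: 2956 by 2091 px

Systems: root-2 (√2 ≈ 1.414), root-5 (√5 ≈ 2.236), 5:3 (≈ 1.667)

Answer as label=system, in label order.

P = 1318/587 ≈ 2.245 → root-5 (2.236)
Q = 3053/1822 ≈ 1.676 → 5:3 (1.667)
R = 2956/2091 ≈ 1.414 → root-2 (1.414)

P=root-5, Q=5:3, R=root-2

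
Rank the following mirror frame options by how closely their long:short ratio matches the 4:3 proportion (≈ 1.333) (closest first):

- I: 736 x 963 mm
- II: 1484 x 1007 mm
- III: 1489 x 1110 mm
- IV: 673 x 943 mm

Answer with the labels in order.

III, I, IV, II

Ratios: I = 963 / 736 ≈ 1.308; II = 1484 / 1007 ≈ 1.474; III = 1489 / 1110 ≈ 1.341; IV = 943 / 673 ≈ 1.401.
|Δ from 1.333|: I 0.025; II 0.141; III 0.008; IV 0.068.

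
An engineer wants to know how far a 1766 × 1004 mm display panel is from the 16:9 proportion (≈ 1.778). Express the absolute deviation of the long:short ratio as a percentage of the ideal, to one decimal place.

Ratio = 1766 / 1004 ≈ 1.7590.
Ideal 16:9 ≈ 1.7778. |1.7590 − 1.7778| / 1.7778 ≈ 1.06% → 1.1%.

1.1%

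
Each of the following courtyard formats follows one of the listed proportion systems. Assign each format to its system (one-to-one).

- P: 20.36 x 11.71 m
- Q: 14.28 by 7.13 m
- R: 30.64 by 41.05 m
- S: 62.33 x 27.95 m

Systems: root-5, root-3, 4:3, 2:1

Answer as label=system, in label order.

P=root-3, Q=2:1, R=4:3, S=root-5

P = 20.36/11.71 ≈ 1.739 → root-3 (1.732)
Q = 14.28/7.13 ≈ 2.003 → 2:1 (2.000)
R = 41.05/30.64 ≈ 1.340 → 4:3 (1.333)
S = 62.33/27.95 ≈ 2.230 → root-5 (2.236)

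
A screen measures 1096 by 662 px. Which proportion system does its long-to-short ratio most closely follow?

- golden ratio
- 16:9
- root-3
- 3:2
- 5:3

1096/662 ≈ 1.656. Nearest candidates are 5:3 (1.667, off by 0.011) and golden ratio (1.618, off by 0.038).

5:3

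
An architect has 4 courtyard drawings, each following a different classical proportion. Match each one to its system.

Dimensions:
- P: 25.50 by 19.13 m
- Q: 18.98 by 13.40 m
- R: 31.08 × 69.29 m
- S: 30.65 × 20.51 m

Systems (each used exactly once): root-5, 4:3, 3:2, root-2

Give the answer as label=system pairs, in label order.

P = 25.50/19.13 ≈ 1.333 → 4:3 (1.333)
Q = 18.98/13.40 ≈ 1.416 → root-2 (1.414)
R = 69.29/31.08 ≈ 2.229 → root-5 (2.236)
S = 30.65/20.51 ≈ 1.494 → 3:2 (1.500)

P=4:3, Q=root-2, R=root-5, S=3:2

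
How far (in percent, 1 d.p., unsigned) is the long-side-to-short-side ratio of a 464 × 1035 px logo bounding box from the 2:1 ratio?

11.5%

Ratio = 1035 / 464 ≈ 2.2306.
Ideal 2:1 = 2.0000. |2.2306 − 2.0000| / 2.0000 ≈ 11.53% → 11.5%.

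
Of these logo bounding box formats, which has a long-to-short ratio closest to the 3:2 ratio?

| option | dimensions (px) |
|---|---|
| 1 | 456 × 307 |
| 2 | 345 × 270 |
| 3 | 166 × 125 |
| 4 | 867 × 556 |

1

Ratios (long/short): 1 ≈ 1.485; 2 ≈ 1.278; 3 ≈ 1.328; 4 ≈ 1.559.
3:2 ≈ 1.500; option 1 is nearest (Δ 0.015).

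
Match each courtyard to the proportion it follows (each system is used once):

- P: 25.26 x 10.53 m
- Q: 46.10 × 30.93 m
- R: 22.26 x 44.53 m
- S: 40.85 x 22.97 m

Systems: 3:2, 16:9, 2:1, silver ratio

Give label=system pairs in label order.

Ratios: P ≈ 2.399; Q ≈ 1.490; R ≈ 2.000; S ≈ 1.778.
Targets: 3:2 ≈ 1.500; 16:9 ≈ 1.778; 2:1 ≈ 2.000; silver ratio ≈ 2.414.

P=silver ratio, Q=3:2, R=2:1, S=16:9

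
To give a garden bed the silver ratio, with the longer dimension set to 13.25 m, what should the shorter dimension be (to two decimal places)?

silver ratio ≈ 2.41421.
Shorter side = 13.25 ÷ 2.41421 ≈ 5.4883 → 5.49 m.

5.49 m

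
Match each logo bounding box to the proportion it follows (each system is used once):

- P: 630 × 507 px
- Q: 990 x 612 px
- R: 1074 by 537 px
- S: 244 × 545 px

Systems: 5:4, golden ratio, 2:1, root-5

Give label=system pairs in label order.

P=5:4, Q=golden ratio, R=2:1, S=root-5

P = 630/507 ≈ 1.243 → 5:4 (1.250)
Q = 990/612 ≈ 1.618 → golden ratio (1.618)
R = 1074/537 ≈ 2.000 → 2:1 (2.000)
S = 545/244 ≈ 2.234 → root-5 (2.236)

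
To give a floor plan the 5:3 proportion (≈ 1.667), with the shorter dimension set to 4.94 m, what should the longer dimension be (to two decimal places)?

5:3 ≈ 1.66667.
Longer side = 4.94 × 1.66667 ≈ 8.2333 → 8.23 m.

8.23 m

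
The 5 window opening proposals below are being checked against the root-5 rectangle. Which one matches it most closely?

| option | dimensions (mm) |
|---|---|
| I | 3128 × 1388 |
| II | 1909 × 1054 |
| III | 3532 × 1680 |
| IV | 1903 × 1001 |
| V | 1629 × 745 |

I

Ratios (long/short): I ≈ 2.254; II ≈ 1.811; III ≈ 2.102; IV ≈ 1.901; V ≈ 2.187.
root-5 ≈ 2.236; option I is nearest (Δ 0.018).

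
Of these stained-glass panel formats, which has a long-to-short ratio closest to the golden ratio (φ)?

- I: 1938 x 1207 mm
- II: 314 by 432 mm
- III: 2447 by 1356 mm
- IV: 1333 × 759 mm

Target golden ratio ≈ 1.618.
I: 1.606 (Δ0.012)  II: 1.376 (Δ0.242)  III: 1.805 (Δ0.187)  IV: 1.756 (Δ0.138)

I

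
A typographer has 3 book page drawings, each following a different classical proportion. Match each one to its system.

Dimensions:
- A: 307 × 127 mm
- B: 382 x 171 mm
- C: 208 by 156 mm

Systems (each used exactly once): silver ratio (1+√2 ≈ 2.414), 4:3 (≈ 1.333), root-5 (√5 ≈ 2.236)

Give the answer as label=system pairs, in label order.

A=silver ratio, B=root-5, C=4:3

Ratios: A ≈ 2.417; B ≈ 2.234; C ≈ 1.333.
Targets: silver ratio ≈ 2.414; 4:3 ≈ 1.333; root-5 ≈ 2.236.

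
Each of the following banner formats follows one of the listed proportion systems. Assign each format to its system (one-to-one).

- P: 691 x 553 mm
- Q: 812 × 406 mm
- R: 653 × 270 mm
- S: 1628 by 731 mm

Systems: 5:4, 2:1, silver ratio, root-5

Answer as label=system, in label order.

Ratios: P ≈ 1.250; Q ≈ 2.000; R ≈ 2.419; S ≈ 2.227.
Targets: 5:4 ≈ 1.250; 2:1 ≈ 2.000; silver ratio ≈ 2.414; root-5 ≈ 2.236.

P=5:4, Q=2:1, R=silver ratio, S=root-5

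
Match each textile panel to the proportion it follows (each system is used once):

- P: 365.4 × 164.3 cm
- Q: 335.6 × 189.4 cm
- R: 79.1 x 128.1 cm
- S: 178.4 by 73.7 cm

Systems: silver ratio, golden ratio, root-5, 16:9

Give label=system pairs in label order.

P=root-5, Q=16:9, R=golden ratio, S=silver ratio

P = 365.4/164.3 ≈ 2.224 → root-5 (2.236)
Q = 335.6/189.4 ≈ 1.772 → 16:9 (1.778)
R = 128.1/79.1 ≈ 1.619 → golden ratio (1.618)
S = 178.4/73.7 ≈ 2.421 → silver ratio (2.414)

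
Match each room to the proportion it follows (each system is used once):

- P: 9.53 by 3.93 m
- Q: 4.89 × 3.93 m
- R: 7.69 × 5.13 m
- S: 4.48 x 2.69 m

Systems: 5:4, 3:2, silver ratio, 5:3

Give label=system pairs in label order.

P=silver ratio, Q=5:4, R=3:2, S=5:3

P = 9.53/3.93 ≈ 2.425 → silver ratio (2.414)
Q = 4.89/3.93 ≈ 1.244 → 5:4 (1.250)
R = 7.69/5.13 ≈ 1.499 → 3:2 (1.500)
S = 4.48/2.69 ≈ 1.665 → 5:3 (1.667)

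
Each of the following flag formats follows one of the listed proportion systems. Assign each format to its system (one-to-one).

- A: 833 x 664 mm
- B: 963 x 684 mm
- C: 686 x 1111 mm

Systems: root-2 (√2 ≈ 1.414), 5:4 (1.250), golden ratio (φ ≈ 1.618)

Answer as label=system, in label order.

A=5:4, B=root-2, C=golden ratio

A = 833/664 ≈ 1.255 → 5:4 (1.250)
B = 963/684 ≈ 1.408 → root-2 (1.414)
C = 1111/686 ≈ 1.620 → golden ratio (1.618)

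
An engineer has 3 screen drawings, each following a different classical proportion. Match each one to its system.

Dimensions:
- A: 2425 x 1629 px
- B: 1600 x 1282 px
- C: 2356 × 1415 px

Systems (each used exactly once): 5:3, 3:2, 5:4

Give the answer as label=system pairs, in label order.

A=3:2, B=5:4, C=5:3

Ratios: A ≈ 1.489; B ≈ 1.248; C ≈ 1.665.
Targets: 5:3 ≈ 1.667; 3:2 ≈ 1.500; 5:4 ≈ 1.250.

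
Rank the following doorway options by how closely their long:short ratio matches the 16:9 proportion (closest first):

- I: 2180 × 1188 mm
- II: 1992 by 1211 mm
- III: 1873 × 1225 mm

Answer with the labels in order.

I: 2180/1188 ≈ 1.835 → |1.835 − 1.778| = 0.057
II: 1992/1211 ≈ 1.645 → |1.645 − 1.778| = 0.133
III: 1873/1225 ≈ 1.529 → |1.529 − 1.778| = 0.249

I, II, III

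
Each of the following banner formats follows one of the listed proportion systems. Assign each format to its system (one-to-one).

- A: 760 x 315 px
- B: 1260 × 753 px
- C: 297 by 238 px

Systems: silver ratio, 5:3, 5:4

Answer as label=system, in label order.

Ratios: A ≈ 2.413; B ≈ 1.673; C ≈ 1.248.
Targets: silver ratio ≈ 2.414; 5:3 ≈ 1.667; 5:4 ≈ 1.250.

A=silver ratio, B=5:3, C=5:4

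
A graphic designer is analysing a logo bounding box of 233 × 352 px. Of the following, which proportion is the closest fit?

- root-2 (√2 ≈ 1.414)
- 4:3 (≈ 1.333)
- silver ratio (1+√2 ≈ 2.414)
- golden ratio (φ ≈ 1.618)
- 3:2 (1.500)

3:2

352/233 ≈ 1.511. Nearest candidates are 3:2 (1.500, off by 0.011) and root-2 (1.414, off by 0.097).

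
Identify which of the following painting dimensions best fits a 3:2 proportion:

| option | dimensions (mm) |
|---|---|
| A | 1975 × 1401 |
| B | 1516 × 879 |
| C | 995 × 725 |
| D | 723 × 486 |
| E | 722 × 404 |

D

Ratios (long/short): A ≈ 1.410; B ≈ 1.725; C ≈ 1.372; D ≈ 1.488; E ≈ 1.787.
3:2 ≈ 1.500; option D is nearest (Δ 0.012).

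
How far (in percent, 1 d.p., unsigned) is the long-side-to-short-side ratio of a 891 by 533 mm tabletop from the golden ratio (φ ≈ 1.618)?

3.3%

Ratio = 891 / 533 ≈ 1.6717.
Ideal golden ratio ≈ 1.6180. |1.6717 − 1.6180| / 1.6180 ≈ 3.32% → 3.3%.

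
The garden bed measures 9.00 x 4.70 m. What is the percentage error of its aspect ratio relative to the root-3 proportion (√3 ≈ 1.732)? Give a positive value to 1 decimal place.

Ratio = 9.00 / 4.70 ≈ 1.9149.
Ideal root-3 ≈ 1.7321. |1.9149 − 1.7321| / 1.7321 ≈ 10.55% → 10.6%.

10.6%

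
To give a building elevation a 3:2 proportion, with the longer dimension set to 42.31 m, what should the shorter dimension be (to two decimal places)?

3:2 = 1.50000.
Shorter side = 42.31 ÷ 1.50000 ≈ 28.2067 → 28.21 m.

28.21 m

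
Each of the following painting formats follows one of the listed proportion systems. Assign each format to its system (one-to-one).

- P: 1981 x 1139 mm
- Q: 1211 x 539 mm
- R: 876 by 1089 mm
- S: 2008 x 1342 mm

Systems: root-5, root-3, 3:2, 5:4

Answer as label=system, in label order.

P=root-3, Q=root-5, R=5:4, S=3:2

P = 1981/1139 ≈ 1.739 → root-3 (1.732)
Q = 1211/539 ≈ 2.247 → root-5 (2.236)
R = 1089/876 ≈ 1.243 → 5:4 (1.250)
S = 2008/1342 ≈ 1.496 → 3:2 (1.500)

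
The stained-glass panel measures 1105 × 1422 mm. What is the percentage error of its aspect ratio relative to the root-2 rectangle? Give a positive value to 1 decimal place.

Ratio = 1422 / 1105 ≈ 1.2869.
Ideal root-2 ≈ 1.4142. |1.2869 − 1.4142| / 1.4142 ≈ 9.00% → 9.0%.

9.0%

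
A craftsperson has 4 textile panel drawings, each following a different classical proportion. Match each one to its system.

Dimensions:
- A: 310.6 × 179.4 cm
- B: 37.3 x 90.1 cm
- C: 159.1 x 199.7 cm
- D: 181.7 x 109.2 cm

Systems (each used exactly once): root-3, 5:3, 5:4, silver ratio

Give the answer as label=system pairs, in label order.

Ratios: A ≈ 1.731; B ≈ 2.416; C ≈ 1.255; D ≈ 1.664.
Targets: root-3 ≈ 1.732; 5:3 ≈ 1.667; 5:4 ≈ 1.250; silver ratio ≈ 2.414.

A=root-3, B=silver ratio, C=5:4, D=5:3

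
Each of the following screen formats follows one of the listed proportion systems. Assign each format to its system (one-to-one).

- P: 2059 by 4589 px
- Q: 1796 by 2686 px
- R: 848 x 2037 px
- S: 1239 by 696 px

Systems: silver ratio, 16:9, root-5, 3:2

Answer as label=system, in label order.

P=root-5, Q=3:2, R=silver ratio, S=16:9

Ratios: P ≈ 2.229; Q ≈ 1.496; R ≈ 2.402; S ≈ 1.780.
Targets: silver ratio ≈ 2.414; 16:9 ≈ 1.778; root-5 ≈ 2.236; 3:2 ≈ 1.500.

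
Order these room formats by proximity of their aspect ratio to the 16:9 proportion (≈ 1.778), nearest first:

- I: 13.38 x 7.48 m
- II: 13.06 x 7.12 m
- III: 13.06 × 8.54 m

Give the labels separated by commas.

I: 13.38/7.48 ≈ 1.789 → |1.789 − 1.778| = 0.011
II: 13.06/7.12 ≈ 1.834 → |1.834 − 1.778| = 0.056
III: 13.06/8.54 ≈ 1.529 → |1.529 − 1.778| = 0.249

I, II, III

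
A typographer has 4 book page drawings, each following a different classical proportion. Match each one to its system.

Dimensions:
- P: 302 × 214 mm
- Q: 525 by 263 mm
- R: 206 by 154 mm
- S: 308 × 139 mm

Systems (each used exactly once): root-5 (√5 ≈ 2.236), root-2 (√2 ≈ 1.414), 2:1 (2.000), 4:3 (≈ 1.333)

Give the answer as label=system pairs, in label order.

P = 302/214 ≈ 1.411 → root-2 (1.414)
Q = 525/263 ≈ 1.996 → 2:1 (2.000)
R = 206/154 ≈ 1.338 → 4:3 (1.333)
S = 308/139 ≈ 2.216 → root-5 (2.236)

P=root-2, Q=2:1, R=4:3, S=root-5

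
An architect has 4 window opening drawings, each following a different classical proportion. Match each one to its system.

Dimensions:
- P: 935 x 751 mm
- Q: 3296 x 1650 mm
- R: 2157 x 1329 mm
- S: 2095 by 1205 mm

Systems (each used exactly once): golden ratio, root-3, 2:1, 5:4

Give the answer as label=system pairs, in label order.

Ratios: P ≈ 1.245; Q ≈ 1.998; R ≈ 1.623; S ≈ 1.739.
Targets: golden ratio ≈ 1.618; root-3 ≈ 1.732; 2:1 ≈ 2.000; 5:4 ≈ 1.250.

P=5:4, Q=2:1, R=golden ratio, S=root-3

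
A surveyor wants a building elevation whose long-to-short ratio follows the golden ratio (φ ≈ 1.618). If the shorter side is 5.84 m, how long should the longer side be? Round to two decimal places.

golden ratio ≈ 1.61803.
Longer side = 5.84 × 1.61803 ≈ 9.4493 → 9.45 m.

9.45 m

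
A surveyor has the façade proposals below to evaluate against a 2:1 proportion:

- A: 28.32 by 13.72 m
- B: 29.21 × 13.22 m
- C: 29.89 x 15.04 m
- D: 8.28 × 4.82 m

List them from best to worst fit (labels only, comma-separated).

C, A, B, D

A: 28.32/13.72 ≈ 2.064 → |2.064 − 2.000| = 0.064
B: 29.21/13.22 ≈ 2.210 → |2.210 − 2.000| = 0.210
C: 29.89/15.04 ≈ 1.987 → |1.987 − 2.000| = 0.013
D: 8.28/4.82 ≈ 1.718 → |1.718 − 2.000| = 0.282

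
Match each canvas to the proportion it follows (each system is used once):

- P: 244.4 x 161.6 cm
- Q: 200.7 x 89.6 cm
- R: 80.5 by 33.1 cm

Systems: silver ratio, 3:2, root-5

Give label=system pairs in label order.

P=3:2, Q=root-5, R=silver ratio

P = 244.4/161.6 ≈ 1.512 → 3:2 (1.500)
Q = 200.7/89.6 ≈ 2.240 → root-5 (2.236)
R = 80.5/33.1 ≈ 2.432 → silver ratio (2.414)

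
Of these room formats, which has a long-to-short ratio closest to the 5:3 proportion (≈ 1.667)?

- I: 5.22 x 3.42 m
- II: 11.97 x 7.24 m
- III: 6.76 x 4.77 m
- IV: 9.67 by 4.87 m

II

Target 5:3 ≈ 1.667.
I: 1.526 (Δ0.141)  II: 1.653 (Δ0.014)  III: 1.417 (Δ0.250)  IV: 1.986 (Δ0.319)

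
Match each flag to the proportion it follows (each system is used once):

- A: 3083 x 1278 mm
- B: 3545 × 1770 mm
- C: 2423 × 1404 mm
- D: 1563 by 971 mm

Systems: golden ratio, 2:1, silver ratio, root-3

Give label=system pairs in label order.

A=silver ratio, B=2:1, C=root-3, D=golden ratio

Ratios: A ≈ 2.412; B ≈ 2.003; C ≈ 1.726; D ≈ 1.610.
Targets: golden ratio ≈ 1.618; 2:1 ≈ 2.000; silver ratio ≈ 2.414; root-3 ≈ 1.732.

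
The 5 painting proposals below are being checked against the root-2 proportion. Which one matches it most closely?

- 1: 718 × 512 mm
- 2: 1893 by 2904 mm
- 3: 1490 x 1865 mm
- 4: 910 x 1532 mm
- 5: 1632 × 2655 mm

Target root-2 ≈ 1.414.
1: 1.402 (Δ0.012)  2: 1.534 (Δ0.120)  3: 1.252 (Δ0.162)  4: 1.684 (Δ0.270)  5: 1.627 (Δ0.213)

1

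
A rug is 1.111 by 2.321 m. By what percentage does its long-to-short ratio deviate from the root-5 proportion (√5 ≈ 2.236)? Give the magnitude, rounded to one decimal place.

Ratio = 2.321 / 1.111 ≈ 2.0891.
Ideal root-5 ≈ 2.2361. |2.0891 − 2.2361| / 2.2361 ≈ 6.57% → 6.6%.

6.6%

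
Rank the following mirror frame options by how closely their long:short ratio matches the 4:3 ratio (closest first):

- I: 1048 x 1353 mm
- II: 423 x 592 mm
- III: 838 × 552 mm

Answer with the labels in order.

I: 1353/1048 ≈ 1.291 → |1.291 − 1.333| = 0.042
II: 592/423 ≈ 1.400 → |1.400 − 1.333| = 0.067
III: 838/552 ≈ 1.518 → |1.518 − 1.333| = 0.185

I, II, III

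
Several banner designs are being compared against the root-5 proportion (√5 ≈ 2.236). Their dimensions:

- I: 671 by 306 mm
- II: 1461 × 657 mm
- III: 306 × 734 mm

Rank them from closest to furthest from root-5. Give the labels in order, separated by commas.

II, I, III

Ratios: I = 671 / 306 ≈ 2.193; II = 1461 / 657 ≈ 2.224; III = 734 / 306 ≈ 2.399.
|Δ from 2.236|: I 0.043; II 0.012; III 0.163.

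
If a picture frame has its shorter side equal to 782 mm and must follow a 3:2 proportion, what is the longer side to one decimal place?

1173.0 mm

3:2 = 1.50000.
Longer side = 782 × 1.50000 ≈ 1173.000 → 1173.0 mm.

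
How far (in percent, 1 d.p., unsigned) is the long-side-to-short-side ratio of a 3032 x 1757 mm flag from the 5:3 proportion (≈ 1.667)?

Ratio = 3032 / 1757 ≈ 1.7257.
Ideal 5:3 ≈ 1.6667. |1.7257 − 1.6667| / 1.6667 ≈ 3.54% → 3.5%.

3.5%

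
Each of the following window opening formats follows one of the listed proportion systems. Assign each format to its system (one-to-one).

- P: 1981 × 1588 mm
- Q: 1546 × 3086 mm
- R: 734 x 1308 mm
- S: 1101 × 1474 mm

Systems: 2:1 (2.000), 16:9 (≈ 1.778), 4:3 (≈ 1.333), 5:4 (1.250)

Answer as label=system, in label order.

P = 1981/1588 ≈ 1.247 → 5:4 (1.250)
Q = 3086/1546 ≈ 1.996 → 2:1 (2.000)
R = 1308/734 ≈ 1.782 → 16:9 (1.778)
S = 1474/1101 ≈ 1.339 → 4:3 (1.333)

P=5:4, Q=2:1, R=16:9, S=4:3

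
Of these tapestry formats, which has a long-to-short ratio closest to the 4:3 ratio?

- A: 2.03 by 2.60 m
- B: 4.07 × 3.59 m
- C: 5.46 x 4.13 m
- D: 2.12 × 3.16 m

Target 4:3 ≈ 1.333.
A: 1.281 (Δ0.052)  B: 1.134 (Δ0.199)  C: 1.322 (Δ0.011)  D: 1.491 (Δ0.158)

C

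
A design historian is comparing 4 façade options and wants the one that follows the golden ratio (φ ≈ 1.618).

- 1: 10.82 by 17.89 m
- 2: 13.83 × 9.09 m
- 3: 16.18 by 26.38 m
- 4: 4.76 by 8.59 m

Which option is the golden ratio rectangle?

Ratios (long/short): 1 ≈ 1.653; 2 ≈ 1.521; 3 ≈ 1.630; 4 ≈ 1.805.
golden ratio ≈ 1.618; option 3 is nearest (Δ 0.012).

3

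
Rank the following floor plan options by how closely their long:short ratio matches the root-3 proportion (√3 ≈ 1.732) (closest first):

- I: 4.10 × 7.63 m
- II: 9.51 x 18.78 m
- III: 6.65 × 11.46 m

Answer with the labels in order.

III, I, II

Ratios: I = 7.63 / 4.10 ≈ 1.861; II = 18.78 / 9.51 ≈ 1.975; III = 11.46 / 6.65 ≈ 1.723.
|Δ from 1.732|: I 0.129; II 0.243; III 0.009.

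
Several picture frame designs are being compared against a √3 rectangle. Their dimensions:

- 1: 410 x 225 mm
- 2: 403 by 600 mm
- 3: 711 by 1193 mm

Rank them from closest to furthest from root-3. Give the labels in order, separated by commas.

Ratios: 1 = 410 / 225 ≈ 1.822; 2 = 600 / 403 ≈ 1.489; 3 = 1193 / 711 ≈ 1.678.
|Δ from 1.732|: 1 0.090; 2 0.243; 3 0.054.

3, 1, 2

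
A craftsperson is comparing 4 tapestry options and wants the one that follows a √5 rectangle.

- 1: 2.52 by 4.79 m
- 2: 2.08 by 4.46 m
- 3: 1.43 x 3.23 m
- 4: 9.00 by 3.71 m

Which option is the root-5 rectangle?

3

Ratios (long/short): 1 ≈ 1.901; 2 ≈ 2.144; 3 ≈ 2.259; 4 ≈ 2.426.
root-5 ≈ 2.236; option 3 is nearest (Δ 0.023).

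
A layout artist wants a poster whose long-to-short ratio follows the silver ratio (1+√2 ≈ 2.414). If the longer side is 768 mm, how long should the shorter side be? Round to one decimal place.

silver ratio ≈ 2.41421.
Shorter side = 768 ÷ 2.41421 ≈ 318.116 → 318.1 mm.

318.1 mm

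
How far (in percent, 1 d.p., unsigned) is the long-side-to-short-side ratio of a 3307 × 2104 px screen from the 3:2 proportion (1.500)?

Ratio = 3307 / 2104 ≈ 1.5718.
Ideal 3:2 = 1.5000. |1.5718 − 1.5000| / 1.5000 ≈ 4.79% → 4.8%.

4.8%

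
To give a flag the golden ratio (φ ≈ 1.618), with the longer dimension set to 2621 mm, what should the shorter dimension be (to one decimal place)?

golden ratio ≈ 1.61803.
Shorter side = 2621 ÷ 1.61803 ≈ 1619.871 → 1619.9 mm.

1619.9 mm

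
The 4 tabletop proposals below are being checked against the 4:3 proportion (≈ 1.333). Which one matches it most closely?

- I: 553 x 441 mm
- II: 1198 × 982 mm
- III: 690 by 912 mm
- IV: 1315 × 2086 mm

III

Target 4:3 ≈ 1.333.
I: 1.254 (Δ0.079)  II: 1.220 (Δ0.113)  III: 1.322 (Δ0.011)  IV: 1.586 (Δ0.253)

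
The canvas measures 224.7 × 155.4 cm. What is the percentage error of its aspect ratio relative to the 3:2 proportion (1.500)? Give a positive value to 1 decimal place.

Ratio = 224.7 / 155.4 ≈ 1.4459.
Ideal 3:2 = 1.5000. |1.4459 − 1.5000| / 1.5000 ≈ 3.61% → 3.6%.

3.6%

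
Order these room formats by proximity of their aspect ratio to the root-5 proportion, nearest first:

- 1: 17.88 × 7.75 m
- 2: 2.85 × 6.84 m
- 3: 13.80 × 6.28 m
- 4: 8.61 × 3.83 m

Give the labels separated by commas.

Ratios: 1 = 17.88 / 7.75 ≈ 2.307; 2 = 6.84 / 2.85 ≈ 2.400; 3 = 13.80 / 6.28 ≈ 2.197; 4 = 8.61 / 3.83 ≈ 2.248.
|Δ from 2.236|: 1 0.071; 2 0.164; 3 0.039; 4 0.012.

4, 3, 1, 2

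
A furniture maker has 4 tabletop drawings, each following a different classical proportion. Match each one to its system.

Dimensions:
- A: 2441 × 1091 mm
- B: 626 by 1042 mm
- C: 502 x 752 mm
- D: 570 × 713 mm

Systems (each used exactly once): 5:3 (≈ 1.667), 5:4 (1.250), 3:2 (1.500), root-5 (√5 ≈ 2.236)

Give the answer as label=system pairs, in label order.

A = 2441/1091 ≈ 2.237 → root-5 (2.236)
B = 1042/626 ≈ 1.665 → 5:3 (1.667)
C = 752/502 ≈ 1.498 → 3:2 (1.500)
D = 713/570 ≈ 1.251 → 5:4 (1.250)

A=root-5, B=5:3, C=3:2, D=5:4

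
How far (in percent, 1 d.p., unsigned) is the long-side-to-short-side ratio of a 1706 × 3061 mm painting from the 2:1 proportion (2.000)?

10.3%

Ratio = 3061 / 1706 ≈ 1.7943.
Ideal 2:1 = 2.0000. |1.7943 − 2.0000| / 2.0000 ≈ 10.29% → 10.3%.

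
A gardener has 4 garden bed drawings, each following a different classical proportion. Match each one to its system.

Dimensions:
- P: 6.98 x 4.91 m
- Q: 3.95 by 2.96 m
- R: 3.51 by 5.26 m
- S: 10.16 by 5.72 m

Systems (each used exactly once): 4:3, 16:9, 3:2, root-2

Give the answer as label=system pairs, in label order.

P=root-2, Q=4:3, R=3:2, S=16:9

P = 6.98/4.91 ≈ 1.422 → root-2 (1.414)
Q = 3.95/2.96 ≈ 1.334 → 4:3 (1.333)
R = 5.26/3.51 ≈ 1.499 → 3:2 (1.500)
S = 10.16/5.72 ≈ 1.776 → 16:9 (1.778)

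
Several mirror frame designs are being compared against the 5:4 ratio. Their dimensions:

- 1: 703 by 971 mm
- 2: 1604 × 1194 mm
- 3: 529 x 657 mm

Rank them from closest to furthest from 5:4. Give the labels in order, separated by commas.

1: 971/703 ≈ 1.381 → |1.381 − 1.250| = 0.131
2: 1604/1194 ≈ 1.343 → |1.343 − 1.250| = 0.093
3: 657/529 ≈ 1.242 → |1.242 − 1.250| = 0.008

3, 2, 1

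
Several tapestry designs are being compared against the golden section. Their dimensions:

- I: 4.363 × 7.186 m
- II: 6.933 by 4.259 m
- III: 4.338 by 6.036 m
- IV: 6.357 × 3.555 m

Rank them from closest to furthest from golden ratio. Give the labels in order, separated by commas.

Ratios: I = 7.186 / 4.363 ≈ 1.647; II = 6.933 / 4.259 ≈ 1.628; III = 6.036 / 4.338 ≈ 1.391; IV = 6.357 / 3.555 ≈ 1.788.
|Δ from 1.618|: I 0.029; II 0.010; III 0.227; IV 0.170.

II, I, IV, III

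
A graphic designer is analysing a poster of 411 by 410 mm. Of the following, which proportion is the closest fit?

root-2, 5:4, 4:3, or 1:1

1:1

Ratio = 411 / 410 ≈ 1.002.
Distances: root-2 1.414 (Δ 0.412); 5:4 1.250 (Δ 0.248); 4:3 1.333 (Δ 0.331); 1:1 1.000 (Δ 0.002).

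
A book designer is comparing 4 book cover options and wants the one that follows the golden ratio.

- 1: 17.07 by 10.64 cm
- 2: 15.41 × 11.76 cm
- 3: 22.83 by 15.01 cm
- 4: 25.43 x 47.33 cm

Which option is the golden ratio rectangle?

Ratios (long/short): 1 ≈ 1.604; 2 ≈ 1.310; 3 ≈ 1.521; 4 ≈ 1.861.
golden ratio ≈ 1.618; option 1 is nearest (Δ 0.014).

1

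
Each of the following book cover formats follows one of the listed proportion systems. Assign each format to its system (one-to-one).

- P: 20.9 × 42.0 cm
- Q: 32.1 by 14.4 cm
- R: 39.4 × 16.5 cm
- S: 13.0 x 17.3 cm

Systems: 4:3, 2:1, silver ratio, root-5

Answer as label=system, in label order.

P=2:1, Q=root-5, R=silver ratio, S=4:3

Ratios: P ≈ 2.010; Q ≈ 2.229; R ≈ 2.388; S ≈ 1.331.
Targets: 4:3 ≈ 1.333; 2:1 ≈ 2.000; silver ratio ≈ 2.414; root-5 ≈ 2.236.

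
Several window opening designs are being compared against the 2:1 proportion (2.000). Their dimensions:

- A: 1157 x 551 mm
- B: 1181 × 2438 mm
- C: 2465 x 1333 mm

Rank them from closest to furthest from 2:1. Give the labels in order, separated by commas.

A: 1157/551 ≈ 2.100 → |2.100 − 2.000| = 0.100
B: 2438/1181 ≈ 2.064 → |2.064 − 2.000| = 0.064
C: 2465/1333 ≈ 1.849 → |1.849 − 2.000| = 0.151

B, A, C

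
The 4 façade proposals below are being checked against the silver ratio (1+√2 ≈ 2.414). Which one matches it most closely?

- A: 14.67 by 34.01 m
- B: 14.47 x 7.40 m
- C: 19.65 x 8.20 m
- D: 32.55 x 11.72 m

C

Target silver ratio ≈ 2.414.
A: 2.318 (Δ0.096)  B: 1.955 (Δ0.459)  C: 2.396 (Δ0.018)  D: 2.777 (Δ0.363)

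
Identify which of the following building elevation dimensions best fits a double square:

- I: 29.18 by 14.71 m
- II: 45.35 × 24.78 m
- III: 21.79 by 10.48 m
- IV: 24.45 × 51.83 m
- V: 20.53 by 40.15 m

Target 2:1 ≈ 2.000.
I: 1.984 (Δ0.016)  II: 1.830 (Δ0.170)  III: 2.079 (Δ0.079)  IV: 2.120 (Δ0.120)  V: 1.956 (Δ0.044)

I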